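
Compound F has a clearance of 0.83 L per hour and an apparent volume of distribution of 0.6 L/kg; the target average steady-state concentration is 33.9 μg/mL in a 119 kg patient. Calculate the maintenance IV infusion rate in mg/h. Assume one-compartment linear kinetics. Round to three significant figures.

Vd does not affect the maintenance rate; only clearance governs steady-state input.
Rate = CL × Css = 0.8300 × 33.9 = 28.14 mg/h

28.1 mg/h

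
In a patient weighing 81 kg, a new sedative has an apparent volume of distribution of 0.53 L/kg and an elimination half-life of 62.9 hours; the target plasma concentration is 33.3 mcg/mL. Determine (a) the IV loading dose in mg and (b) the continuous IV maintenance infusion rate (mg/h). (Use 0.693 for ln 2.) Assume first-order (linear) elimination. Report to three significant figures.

Vd = 0.53 L/kg × 81 kg = 42.93 L
LD = Vd × C = 42.93 × 33.3 = 1430 mg
CL = 0.693 × Vd / t½ = 0.693 × 42.93 / 62.9 = 0.4730 L/h
Infusion rate = CL × Css = 0.4730 × 33.3 = 15.75 mg/h

(a) 1430 mg; (b) 15.8 mg/h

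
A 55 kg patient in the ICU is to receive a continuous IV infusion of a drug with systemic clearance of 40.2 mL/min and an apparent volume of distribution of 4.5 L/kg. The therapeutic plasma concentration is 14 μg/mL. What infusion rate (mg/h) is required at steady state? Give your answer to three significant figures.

CL = 40.2 mL/min × 60/1000 = 2.412 L/h
Rate = CL × Css = 2.412 × 14 = 33.77 mg/h

33.8 mg/h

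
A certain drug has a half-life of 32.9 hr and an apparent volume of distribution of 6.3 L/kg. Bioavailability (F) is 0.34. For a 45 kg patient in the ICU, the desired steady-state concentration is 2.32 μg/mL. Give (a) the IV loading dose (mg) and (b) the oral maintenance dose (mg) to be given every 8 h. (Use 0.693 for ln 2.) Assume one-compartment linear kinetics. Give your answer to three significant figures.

(a) 658 mg; (b) 326 mg

Vd = 6.3 L/kg × 45 kg = 283.5 L
LD = Vd × C = 283.5 × 2.32 = 657.7 mg
CL = 0.693 × Vd / t½ = 0.693 × 283.5 / 32.9 = 5.972 L/h
D = CL × Css × τ / F = 5.972 × 2.32 × 8 / 0.34 = 326.0 mg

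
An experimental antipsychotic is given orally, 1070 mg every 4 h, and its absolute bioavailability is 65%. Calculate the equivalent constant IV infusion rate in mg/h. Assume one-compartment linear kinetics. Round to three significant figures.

Equivalent systemic input: infusion rate = F·D/τ.
Rate = 0.65 × 1070 / 4 = 173.9 mg/h

174 mg/h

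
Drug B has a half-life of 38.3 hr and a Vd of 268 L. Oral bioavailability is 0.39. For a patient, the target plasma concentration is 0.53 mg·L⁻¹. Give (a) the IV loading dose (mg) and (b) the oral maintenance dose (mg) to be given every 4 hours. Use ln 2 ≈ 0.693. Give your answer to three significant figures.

(a) 142 mg; (b) 26.4 mg

LD = Vd × C = 268.0 × 0.53 = 142.0 mg
CL = 0.693 × Vd / t½ = 0.693 × 268.0 / 38.3 = 4.849 L/h
D = CL × Css × τ / F = 4.849 × 0.53 × 4 / 0.39 = 26.36 mg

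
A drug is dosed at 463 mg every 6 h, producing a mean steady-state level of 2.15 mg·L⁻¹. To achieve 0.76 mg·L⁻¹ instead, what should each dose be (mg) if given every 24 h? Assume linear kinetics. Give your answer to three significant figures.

With linear kinetics, Css is proportional to dose rate (D/τ) at fixed clearance.
D₂ = D₁ × (Css,target / Css,current) × (τ₂/τ₁) = 463 × (0.76/2.15) × (24/6) = 654.7 mg

655 mg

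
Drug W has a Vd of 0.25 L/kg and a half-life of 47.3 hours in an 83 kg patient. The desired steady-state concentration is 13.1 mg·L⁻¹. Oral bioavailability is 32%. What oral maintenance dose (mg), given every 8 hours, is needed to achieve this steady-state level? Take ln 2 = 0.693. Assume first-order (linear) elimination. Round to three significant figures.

Total Vd = 0.25 × 83 = 20.75 L
CL = 0.693 × Vd / t½ = 0.693 × 20.75 / 47.3 = 0.3040 L/h
D = CL × Css × τ / F = 0.3040 × 13.1 × 8 / 0.32 = 99.56 mg

99.6 mg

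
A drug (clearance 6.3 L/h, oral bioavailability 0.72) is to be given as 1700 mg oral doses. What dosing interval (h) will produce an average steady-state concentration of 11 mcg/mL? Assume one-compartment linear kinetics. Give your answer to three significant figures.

F·D/τ = CL·Css → τ = F·D / (CL·Css).
τ = 0.72 × 1700 / (6.3 × 11) = 17.66 h

17.7 h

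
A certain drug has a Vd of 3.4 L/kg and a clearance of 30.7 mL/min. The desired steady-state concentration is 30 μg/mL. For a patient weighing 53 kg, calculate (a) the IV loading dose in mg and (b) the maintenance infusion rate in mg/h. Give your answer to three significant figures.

(a) 5410 mg; (b) 55.3 mg/h

Vd = 3.4 L/kg × 53 kg = 180.2 L
Loading dose = Vd × C = 180.2 × 30 = 5406 mg
CL = 30.7 mL/min = 30.7 × 0.06 = 1.842 L/h
Maintenance: replace elimination → rate = CL × Css = 1.842 × 30 = 55.26 mg/h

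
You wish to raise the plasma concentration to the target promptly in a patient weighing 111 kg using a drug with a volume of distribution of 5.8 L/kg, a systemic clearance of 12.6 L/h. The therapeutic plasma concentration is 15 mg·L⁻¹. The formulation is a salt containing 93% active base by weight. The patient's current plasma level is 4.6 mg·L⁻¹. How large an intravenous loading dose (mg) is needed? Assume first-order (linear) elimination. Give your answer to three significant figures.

Vd(total) = 111 kg × 5.8 L/kg = 643.8 L
LD is governed by Vd — clearance does not enter the loading-dose calculation.
Concentration deficit ΔC = 15 − 4.6 = 10.40 mg/L
LD = Vd × ΔC / S = 643.8 × 10.40 / 0.93 = 7199 mg

7200 mg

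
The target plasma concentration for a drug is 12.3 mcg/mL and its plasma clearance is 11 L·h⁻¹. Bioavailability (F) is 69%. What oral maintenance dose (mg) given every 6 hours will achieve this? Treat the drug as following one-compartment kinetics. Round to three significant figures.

1180 mg

At steady state, dose per interval replaces the amount cleared in that interval: F·D/τ = CL·Css.
D = CL × Css × τ / F = 11.00 × 12.3 × 6 / 0.69 = 1177 mg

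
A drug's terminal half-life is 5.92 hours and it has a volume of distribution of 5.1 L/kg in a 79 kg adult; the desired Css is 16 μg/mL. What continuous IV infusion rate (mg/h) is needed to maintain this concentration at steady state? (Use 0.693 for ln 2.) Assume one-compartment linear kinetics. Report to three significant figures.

755 mg/h

Vd(total) = 79 kg × 5.1 L/kg = 402.9 L
CL = ln 2 · Vd / t½ = 0.693 × 402.9 / 5.92 = 47.16 L/h
Infusion rate = CL × Css = 47.16 × 16 = 754.6 mg/h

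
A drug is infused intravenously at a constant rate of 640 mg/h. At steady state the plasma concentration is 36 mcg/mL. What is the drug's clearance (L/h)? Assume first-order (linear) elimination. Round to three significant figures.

At steady state, infusion rate = CL × Css, so CL = rate / Css.
CL = 640 / 36 = 17.78 L/h

17.8 L/h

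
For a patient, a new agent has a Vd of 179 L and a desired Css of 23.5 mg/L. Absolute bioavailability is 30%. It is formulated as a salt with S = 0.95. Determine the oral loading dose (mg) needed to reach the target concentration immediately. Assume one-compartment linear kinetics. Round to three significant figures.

14800 mg

The loading dose fills Vd to the target concentration.
LD = Vd × C / F / S = 179.0 × 23.50 / 0.3 / 0.95 = 14760 mg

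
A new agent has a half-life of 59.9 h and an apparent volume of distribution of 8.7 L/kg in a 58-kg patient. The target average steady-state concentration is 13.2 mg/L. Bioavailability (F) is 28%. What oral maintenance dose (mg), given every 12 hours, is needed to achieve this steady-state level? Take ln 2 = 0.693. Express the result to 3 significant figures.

Total Vd = 8.7 × 58 = 504.6 L
CL = 0.693 × Vd / t½ = 0.693 × 504.6 / 59.9 = 5.838 L/h
D = CL × Css × τ / F = 5.838 × 13.2 × 12 / 0.28 = 3303 mg

3300 mg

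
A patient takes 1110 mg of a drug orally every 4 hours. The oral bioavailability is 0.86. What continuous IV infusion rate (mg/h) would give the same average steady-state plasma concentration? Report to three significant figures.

Equivalent systemic input: infusion rate = F·D/τ.
Rate = 0.86 × 1110 / 4 = 238.7 mg/h

239 mg/h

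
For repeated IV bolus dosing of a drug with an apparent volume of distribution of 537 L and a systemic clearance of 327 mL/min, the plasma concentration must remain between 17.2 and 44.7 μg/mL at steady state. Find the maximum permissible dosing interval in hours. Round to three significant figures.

Convert clearance: 327 mL/min × 60 min/h ÷ 1000 mL/L = 19.62 L/h
k = CL / Vd = 19.62 / 537.0 = 0.03654 h⁻¹
Between IV bolus doses, concentration decays as C = C₀·e^(−kτ), so C_peak/C_trough = e^(kτ).
τ_max = ln(C_peak/C_trough) / k = ln(44.7/17.2) / 0.03654 = 0.9551 / 0.03654 = 26.14 h

26.1 h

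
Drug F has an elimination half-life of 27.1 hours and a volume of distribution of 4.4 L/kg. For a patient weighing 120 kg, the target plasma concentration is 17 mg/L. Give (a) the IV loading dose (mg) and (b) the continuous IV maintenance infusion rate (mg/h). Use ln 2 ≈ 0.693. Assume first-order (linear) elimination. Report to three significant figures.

Vd(total) = 120 kg × 4.4 L/kg = 528.0 L
LD = Vd × C = 528.0 × 17 = 8976 mg
CL = 0.693 × Vd / t½ = 0.693 × 528.0 / 27.1 = 13.50 L/h
Infusion rate = CL × Css = 13.50 × 17 = 229.5 mg/h

(a) 8980 mg; (b) 230 mg/h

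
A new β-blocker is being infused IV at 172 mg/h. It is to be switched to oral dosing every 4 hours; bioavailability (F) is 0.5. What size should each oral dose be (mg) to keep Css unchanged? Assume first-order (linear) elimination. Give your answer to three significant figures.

1380 mg

To maintain the same Css, the systemic dosing rate must be unchanged: F·D/τ = infusion rate.
D = rate × τ / F = 172 × 4 / 0.5 = 1376 mg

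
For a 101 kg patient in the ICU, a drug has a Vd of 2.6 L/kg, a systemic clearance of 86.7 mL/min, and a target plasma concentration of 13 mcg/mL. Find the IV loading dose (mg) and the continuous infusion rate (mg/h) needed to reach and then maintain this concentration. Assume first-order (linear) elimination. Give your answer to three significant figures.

(a) 3410 mg; (b) 67.6 mg/h

Vd(total) = 101 kg × 2.6 L/kg = 262.6 L
LD = Vd · C_target = 262.6 × 13 = 3414 mg
CL = 86.7 mL/min × 60/1000 = 5.202 L/h
Maintenance: replace elimination → rate = CL × Css = 5.202 × 13 = 67.63 mg/h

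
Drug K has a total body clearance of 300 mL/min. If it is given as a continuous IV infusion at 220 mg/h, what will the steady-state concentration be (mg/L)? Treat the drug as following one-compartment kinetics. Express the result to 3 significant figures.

12.2 mg/L

Convert clearance: 300 mL/min × 60 min/h ÷ 1000 mL/L = 18.00 L/h
Css = rate / CL = 220 / 18.00 = 12.22 mg/L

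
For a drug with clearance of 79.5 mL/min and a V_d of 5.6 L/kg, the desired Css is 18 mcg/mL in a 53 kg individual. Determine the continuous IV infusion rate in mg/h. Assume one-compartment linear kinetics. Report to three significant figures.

85.9 mg/h

CL = 79.5 mL/min = 79.5 × 0.06 = 4.770 L/h
Rate = CL × Css = 4.770 × 18 = 85.86 mg/h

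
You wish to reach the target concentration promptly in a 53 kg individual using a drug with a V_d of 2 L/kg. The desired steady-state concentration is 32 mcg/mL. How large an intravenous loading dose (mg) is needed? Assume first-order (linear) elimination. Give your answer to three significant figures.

Vd(total) = 53 kg × 2 L/kg = 106.0 L
LD = Vd × C = 106.0 × 32.00 = 3392 mg

3390 mg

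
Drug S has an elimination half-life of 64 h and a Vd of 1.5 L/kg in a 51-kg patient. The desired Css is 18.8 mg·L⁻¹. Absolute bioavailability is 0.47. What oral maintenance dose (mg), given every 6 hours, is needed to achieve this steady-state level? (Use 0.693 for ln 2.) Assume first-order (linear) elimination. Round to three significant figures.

199 mg

Total Vd = 1.5 × 51 = 76.50 L
CL = 0.693 × Vd / t½ = 0.693 × 76.50 / 64 = 0.8284 L/h
D = CL × Css × τ / F = 0.8284 × 18.8 × 6 / 0.47 = 198.8 mg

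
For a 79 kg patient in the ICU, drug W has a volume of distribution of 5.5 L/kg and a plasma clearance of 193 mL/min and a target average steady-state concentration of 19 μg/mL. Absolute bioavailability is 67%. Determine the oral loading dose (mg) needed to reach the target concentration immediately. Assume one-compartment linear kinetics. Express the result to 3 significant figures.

12300 mg

Vd = 5.5 L/kg × 79 kg = 434.5 L
LD = Vd × C / F = 434.5 × 19.00 / 0.67 = 12320 mg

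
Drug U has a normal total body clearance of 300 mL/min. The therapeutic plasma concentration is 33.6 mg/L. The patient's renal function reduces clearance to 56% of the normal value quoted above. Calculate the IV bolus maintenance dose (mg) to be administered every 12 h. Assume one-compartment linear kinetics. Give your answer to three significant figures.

4060 mg

Convert clearance: 300 mL/min × 60 min/h ÷ 1000 mL/L = 18.00 L/h
Patient clearance = 0.56 × 18.00 = 10.08 L/h
D = CL × Css × τ = 10.08 × 33.6 × 12 = 4064 mg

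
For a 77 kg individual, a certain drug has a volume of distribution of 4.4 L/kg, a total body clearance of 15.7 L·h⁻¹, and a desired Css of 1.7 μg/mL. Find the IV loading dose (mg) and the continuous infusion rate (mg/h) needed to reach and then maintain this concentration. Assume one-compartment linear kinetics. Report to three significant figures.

Total Vd = 4.4 × 77 = 338.8 L
Loading dose = Vd × C = 338.8 × 1.7 = 576.0 mg
Infusion rate = 15.70 L/h × 1.7 mg/L = 26.69 mg/h

(a) 576 mg; (b) 26.7 mg/h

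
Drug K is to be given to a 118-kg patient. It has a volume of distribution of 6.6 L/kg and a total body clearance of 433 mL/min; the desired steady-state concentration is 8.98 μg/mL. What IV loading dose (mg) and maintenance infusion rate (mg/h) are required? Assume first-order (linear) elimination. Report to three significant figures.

(a) 6990 mg; (b) 233 mg/h

Total Vd = 6.6 × 118 = 778.8 L
LD = Vd · C_target = 778.8 × 8.98 = 6994 mg
CL = 433 mL/min × 60/1000 = 25.98 L/h
Infusion rate = 25.98 L/h × 8.98 mg/L = 233.3 mg/h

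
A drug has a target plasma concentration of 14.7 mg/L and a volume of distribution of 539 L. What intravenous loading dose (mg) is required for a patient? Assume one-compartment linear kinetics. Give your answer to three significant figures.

7920 mg

LD = Vd × C = 539.0 × 14.70 = 7923 mg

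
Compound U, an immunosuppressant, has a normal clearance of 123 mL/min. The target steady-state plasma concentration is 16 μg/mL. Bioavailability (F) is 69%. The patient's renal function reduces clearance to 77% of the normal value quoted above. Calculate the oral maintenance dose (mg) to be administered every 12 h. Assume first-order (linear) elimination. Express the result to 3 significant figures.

CL = 123 mL/min × 60/1000 = 7.380 L/h
Patient clearance = 0.77 × 7.380 = 5.683 L/h
At steady state, dose per interval replaces the amount cleared in that interval: F·D/τ = CL·Css.
D = CL × Css × τ / F = 5.683 × 16 × 12 / 0.69 = 1581 mg

1580 mg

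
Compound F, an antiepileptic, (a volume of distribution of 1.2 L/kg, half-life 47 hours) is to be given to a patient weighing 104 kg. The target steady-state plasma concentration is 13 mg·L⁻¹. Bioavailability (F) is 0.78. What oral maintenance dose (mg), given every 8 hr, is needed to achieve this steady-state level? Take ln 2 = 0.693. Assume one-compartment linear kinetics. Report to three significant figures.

245 mg

Vd(total) = 104 kg × 1.2 L/kg = 124.8 L
k = 0.693/47 = 0.01474 h⁻¹, so CL = k·Vd = 0.01474 × 124.8 = 1.840 L/h
D = CL × Css × τ / F = 1.840 × 13 × 8 / 0.78 = 245.3 mg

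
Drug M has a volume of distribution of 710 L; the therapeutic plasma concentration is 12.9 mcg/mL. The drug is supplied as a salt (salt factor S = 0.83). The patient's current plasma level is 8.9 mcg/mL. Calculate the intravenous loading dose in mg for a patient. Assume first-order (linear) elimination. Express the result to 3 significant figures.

The loading dose fills Vd to the target concentration.
Concentration deficit ΔC = 12.9 − 8.9 = 4.000 mg/L
LD = Vd × ΔC / S = 710.0 × 4.000 / 0.83 = 3422 mg

3420 mg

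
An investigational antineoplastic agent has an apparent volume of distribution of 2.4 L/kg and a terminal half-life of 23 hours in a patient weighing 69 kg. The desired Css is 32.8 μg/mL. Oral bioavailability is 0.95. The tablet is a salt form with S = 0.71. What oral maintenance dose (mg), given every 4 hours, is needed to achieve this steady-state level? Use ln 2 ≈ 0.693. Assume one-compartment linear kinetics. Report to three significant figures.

Vd(total) = 69 kg × 2.4 L/kg = 165.6 L
CL = ln 2 · Vd / t½ = 0.693 × 165.6 / 23 = 4.990 L/h
D = CL × Css × τ / F / S = 4.990 × 32.8 × 4 / 0.95 / 0.71 = 970.6 mg

971 mg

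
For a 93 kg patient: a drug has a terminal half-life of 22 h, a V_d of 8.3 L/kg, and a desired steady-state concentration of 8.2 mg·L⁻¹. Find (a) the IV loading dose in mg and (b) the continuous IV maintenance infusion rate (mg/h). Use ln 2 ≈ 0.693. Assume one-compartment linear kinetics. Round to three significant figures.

Total Vd = 8.3 × 93 = 771.9 L
LD = Vd × C = 771.9 × 8.2 = 6330 mg
CL = 0.693 × Vd / t½ = 0.693 × 771.9 / 22 = 24.31 L/h
Infusion rate = CL × Css = 24.31 × 8.2 = 199.3 mg/h

(a) 6330 mg; (b) 199 mg/h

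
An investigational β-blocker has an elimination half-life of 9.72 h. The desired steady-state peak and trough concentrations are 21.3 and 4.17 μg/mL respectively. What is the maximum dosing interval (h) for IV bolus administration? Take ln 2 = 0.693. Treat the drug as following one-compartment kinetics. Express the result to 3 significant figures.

k = 0.693 / t½ = 0.693 / 9.72 = 0.07130 h⁻¹
Between IV bolus doses, concentration decays as C = C₀·e^(−kτ), so C_peak/C_trough = e^(kτ).
τ_max = ln(C_peak/C_trough) / k = ln(21.3/4.17) / 0.07130 = 1.631 / 0.07130 = 22.88 h

22.9 h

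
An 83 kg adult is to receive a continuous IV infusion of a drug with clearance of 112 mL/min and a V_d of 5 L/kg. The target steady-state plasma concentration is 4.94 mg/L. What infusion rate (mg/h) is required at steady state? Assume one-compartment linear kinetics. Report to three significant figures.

CL = 112 mL/min = 112 × 0.06 = 6.720 L/h
Vd does not affect the maintenance rate; only clearance governs steady-state input.
Rate = CL × Css = 6.720 × 4.94 = 33.20 mg/h

33.2 mg/h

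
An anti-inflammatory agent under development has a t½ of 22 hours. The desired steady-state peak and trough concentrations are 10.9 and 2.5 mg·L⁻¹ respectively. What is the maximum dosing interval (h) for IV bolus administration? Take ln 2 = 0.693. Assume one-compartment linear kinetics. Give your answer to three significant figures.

k = 0.693 / t½ = 0.693 / 22 = 0.03150 h⁻¹
Between IV bolus doses, concentration decays as C = C₀·e^(−kτ), so C_peak/C_trough = e^(kτ).
τ_max = ln(C_peak/C_trough) / k = ln(10.9/2.5) / 0.03150 = 1.472 / 0.03150 = 46.73 h

46.7 h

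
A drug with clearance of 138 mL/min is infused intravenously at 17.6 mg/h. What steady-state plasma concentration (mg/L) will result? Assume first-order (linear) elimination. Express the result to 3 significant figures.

Convert clearance: 138 mL/min × 60 min/h ÷ 1000 mL/L = 8.280 L/h
Css = rate / CL = 17.6 / 8.280 = 2.126 mg/L

2.13 mg/L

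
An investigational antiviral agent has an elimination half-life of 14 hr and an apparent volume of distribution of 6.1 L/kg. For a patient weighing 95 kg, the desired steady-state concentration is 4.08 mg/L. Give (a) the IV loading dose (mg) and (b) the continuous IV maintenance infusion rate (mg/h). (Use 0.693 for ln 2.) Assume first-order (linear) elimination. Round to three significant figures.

(a) 2360 mg; (b) 117 mg/h

Total Vd = 6.1 × 95 = 579.5 L
LD = Vd × C = 579.5 × 4.08 = 2364 mg
CL = 0.693 × Vd / t½ = 0.693 × 579.5 / 14 = 28.69 L/h
Infusion rate = CL × Css = 28.69 × 4.08 = 117.1 mg/h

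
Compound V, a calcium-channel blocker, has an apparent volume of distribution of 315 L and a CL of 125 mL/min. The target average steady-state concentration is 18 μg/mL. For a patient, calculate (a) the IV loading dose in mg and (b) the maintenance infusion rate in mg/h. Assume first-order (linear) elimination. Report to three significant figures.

(a) 5670 mg; (b) 135 mg/h

LD = Vd · C_target = 315.0 × 18 = 5670 mg
Convert clearance: 125 mL/min × 60 min/h ÷ 1000 mL/L = 7.500 L/h
Infusion rate = 7.500 L/h × 18 mg/L = 135.0 mg/h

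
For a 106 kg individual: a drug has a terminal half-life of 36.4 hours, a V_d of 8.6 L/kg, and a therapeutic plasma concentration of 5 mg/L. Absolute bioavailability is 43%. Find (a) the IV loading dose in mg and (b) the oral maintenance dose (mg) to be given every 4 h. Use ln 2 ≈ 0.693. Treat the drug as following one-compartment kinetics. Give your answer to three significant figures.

Vd(total) = 106 kg × 8.6 L/kg = 911.6 L
LD = Vd × C = 911.6 × 5 = 4558 mg
CL = 0.693 × Vd / t½ = 0.693 × 911.6 / 36.4 = 17.36 L/h
D = CL × Css × τ / F = 17.36 × 5 × 4 / 0.43 = 807.4 mg

(a) 4560 mg; (b) 807 mg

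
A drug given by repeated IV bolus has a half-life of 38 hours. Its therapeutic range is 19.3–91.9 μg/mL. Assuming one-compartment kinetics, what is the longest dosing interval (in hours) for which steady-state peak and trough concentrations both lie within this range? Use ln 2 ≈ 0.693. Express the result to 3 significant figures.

85.6 h

k = 0.693 / t½ = 0.693 / 38 = 0.01824 h⁻¹
Between IV bolus doses, concentration decays as C = C₀·e^(−kτ), so C_peak/C_trough = e^(kτ).
τ_max = ln(C_peak/C_trough) / k = ln(91.9/19.3) / 0.01824 = 1.561 / 0.01824 = 85.58 h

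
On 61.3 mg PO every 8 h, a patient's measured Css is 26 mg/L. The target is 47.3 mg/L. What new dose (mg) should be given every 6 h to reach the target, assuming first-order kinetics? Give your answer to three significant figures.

For first-order elimination, Css ∝ F·D/(CL·τ); F and CL are unchanged, so Css ∝ D/τ.
D₂ = D₁ × (Css,target / Css,current) × (τ₂/τ₁) = 61.3 × (47.3/26) × (6/8) = 83.64 mg

83.6 mg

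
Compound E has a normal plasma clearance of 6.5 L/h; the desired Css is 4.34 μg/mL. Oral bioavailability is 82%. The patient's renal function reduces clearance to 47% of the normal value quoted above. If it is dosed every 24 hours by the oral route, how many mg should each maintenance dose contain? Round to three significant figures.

Patient clearance = 0.47 × 6.500 = 3.055 L/h
D = CL × Css × τ / F = 3.055 × 4.34 × 24 / 0.82 = 388.1 mg

388 mg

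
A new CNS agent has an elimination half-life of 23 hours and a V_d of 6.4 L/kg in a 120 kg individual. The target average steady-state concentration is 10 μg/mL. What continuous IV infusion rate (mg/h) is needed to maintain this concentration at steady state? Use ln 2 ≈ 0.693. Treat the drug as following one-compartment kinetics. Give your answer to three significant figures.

231 mg/h

Vd(total) = 120 kg × 6.4 L/kg = 768.0 L
CL = 0.693 × Vd / t½ = 0.693 × 768.0 / 23 = 23.14 L/h
Infusion rate = CL × Css = 23.14 × 10 = 231.4 mg/h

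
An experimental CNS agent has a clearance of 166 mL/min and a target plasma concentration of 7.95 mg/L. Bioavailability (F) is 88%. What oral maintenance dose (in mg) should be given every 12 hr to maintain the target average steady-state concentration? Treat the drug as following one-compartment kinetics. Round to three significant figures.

Convert clearance: 166 mL/min × 60 min/h ÷ 1000 mL/L = 9.960 L/h
D = CL × Css × τ / F = 9.960 × 7.95 × 12 / 0.88 = 1080 mg

1080 mg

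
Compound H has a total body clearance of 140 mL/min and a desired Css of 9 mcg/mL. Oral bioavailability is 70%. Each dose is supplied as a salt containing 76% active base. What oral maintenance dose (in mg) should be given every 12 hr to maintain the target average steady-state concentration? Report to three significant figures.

1710 mg

CL = 140 mL/min = 140 × 0.06 = 8.400 L/h
At steady state, dose per interval replaces the amount cleared in that interval: F·S·D/τ = CL·Css.
D = CL × Css × τ / F / S = 8.400 × 9 × 12 / 0.7 / 0.76 = 1705 mg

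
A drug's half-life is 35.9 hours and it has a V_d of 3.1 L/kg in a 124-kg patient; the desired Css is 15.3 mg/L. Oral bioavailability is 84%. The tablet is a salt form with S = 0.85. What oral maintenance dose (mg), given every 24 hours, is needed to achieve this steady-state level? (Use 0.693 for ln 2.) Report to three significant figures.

3820 mg

Vd(total) = 124 kg × 3.1 L/kg = 384.4 L
CL = 0.693 × Vd / t½ = 0.693 × 384.4 / 35.9 = 7.420 L/h
D = CL × Css × τ / F / S = 7.420 × 15.3 × 24 / 0.84 / 0.85 = 3816 mg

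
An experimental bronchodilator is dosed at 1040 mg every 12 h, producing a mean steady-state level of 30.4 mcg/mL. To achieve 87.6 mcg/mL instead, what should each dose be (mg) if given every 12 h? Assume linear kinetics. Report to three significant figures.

With linear kinetics, Css is proportional to dose rate (D/τ) at fixed clearance.
D₂ = D₁ × (Css,target / Css,current) = 1040 × 87.6/30.4 = 2997 mg

3000 mg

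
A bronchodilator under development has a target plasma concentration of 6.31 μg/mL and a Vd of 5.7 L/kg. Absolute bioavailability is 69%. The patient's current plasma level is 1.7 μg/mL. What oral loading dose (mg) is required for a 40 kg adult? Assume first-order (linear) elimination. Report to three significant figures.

1520 mg

Vd = 5.7 L/kg × 40 kg = 228.0 L
The loading dose fills Vd to the target concentration.
Concentration deficit ΔC = 6.31 − 1.7 = 4.610 mg/L
LD = Vd × ΔC / F = 228.0 × 4.610 / 0.69 = 1523 mg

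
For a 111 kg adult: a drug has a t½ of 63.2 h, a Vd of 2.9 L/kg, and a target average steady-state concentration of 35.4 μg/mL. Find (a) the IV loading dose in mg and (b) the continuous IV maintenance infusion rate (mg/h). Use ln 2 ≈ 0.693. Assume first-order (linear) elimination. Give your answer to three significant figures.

(a) 11400 mg; (b) 125 mg/h

Vd = 2.9 L/kg × 111 kg = 321.9 L
LD = Vd × C = 321.9 × 35.4 = 11400 mg
CL = 0.693 × Vd / t½ = 0.693 × 321.9 / 63.2 = 3.530 L/h
Infusion rate = CL × Css = 3.530 × 35.4 = 125.0 mg/h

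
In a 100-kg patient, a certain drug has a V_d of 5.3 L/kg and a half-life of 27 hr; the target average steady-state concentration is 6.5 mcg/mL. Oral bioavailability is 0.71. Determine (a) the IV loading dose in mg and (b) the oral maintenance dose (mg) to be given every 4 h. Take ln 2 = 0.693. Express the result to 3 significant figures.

Total Vd = 5.3 × 100 = 530.0 L
LD = Vd × C = 530.0 × 6.5 = 3445 mg
CL = 0.693 × Vd / t½ = 0.693 × 530.0 / 27 = 13.60 L/h
D = CL × Css × τ / F = 13.60 × 6.5 × 4 / 0.71 = 498.0 mg

(a) 3450 mg; (b) 498 mg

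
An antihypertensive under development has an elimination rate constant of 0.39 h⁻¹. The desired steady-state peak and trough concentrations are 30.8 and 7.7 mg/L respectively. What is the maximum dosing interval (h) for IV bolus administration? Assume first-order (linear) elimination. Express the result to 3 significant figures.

3.55 h

Between IV bolus doses, concentration decays as C = C₀·e^(−kτ), so C_peak/C_trough = e^(kτ).
τ_max = ln(C_peak/C_trough) / k = ln(30.8/7.7) / 0.3900 = 1.386 / 0.3900 = 3.554 h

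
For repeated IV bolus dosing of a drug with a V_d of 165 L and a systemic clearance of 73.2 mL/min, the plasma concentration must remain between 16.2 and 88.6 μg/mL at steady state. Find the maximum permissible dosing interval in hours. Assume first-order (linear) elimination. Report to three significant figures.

CL = 73.2 mL/min = 73.2 × 0.06 = 4.392 L/h
k = CL / Vd = 4.392 / 165.0 = 0.02662 h⁻¹
Between IV bolus doses, concentration decays as C = C₀·e^(−kτ), so C_peak/C_trough = e^(kτ).
τ_max = ln(C_peak/C_trough) / k = ln(88.6/16.2) / 0.02662 = 1.699 / 0.02662 = 63.82 h

63.8 h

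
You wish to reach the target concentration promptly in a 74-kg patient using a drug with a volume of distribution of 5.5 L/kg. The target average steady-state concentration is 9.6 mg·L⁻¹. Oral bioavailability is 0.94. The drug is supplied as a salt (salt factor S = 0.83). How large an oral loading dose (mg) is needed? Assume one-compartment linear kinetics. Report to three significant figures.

5010 mg

Total Vd = 5.5 × 74 = 407.0 L
LD = Vd × C / F / S = 407.0 × 9.600 / 0.94 / 0.83 = 5008 mg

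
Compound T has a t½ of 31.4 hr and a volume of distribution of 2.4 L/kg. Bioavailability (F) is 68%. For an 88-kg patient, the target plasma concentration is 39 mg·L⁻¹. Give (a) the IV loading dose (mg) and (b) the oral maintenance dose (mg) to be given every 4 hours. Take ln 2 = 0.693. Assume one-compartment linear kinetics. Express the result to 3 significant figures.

(a) 8240 mg; (b) 1070 mg

Vd = 2.4 L/kg × 88 kg = 211.2 L
LD = Vd × C = 211.2 × 39 = 8237 mg
CL = 0.693 × Vd / t½ = 0.693 × 211.2 / 31.4 = 4.661 L/h
D = CL × Css × τ / F = 4.661 × 39 × 4 / 0.68 = 1069 mg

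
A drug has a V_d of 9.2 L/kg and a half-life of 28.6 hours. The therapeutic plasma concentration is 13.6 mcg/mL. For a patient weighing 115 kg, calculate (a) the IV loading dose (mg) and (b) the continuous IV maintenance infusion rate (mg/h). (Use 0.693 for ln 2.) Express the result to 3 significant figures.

(a) 14400 mg; (b) 349 mg/h

Vd = 9.2 L/kg × 115 kg = 1058 L
LD = Vd × C = 1058 × 13.6 = 14390 mg
CL = 0.693 × Vd / t½ = 0.693 × 1058 / 28.6 = 25.64 L/h
Infusion rate = CL × Css = 25.64 × 13.6 = 348.7 mg/h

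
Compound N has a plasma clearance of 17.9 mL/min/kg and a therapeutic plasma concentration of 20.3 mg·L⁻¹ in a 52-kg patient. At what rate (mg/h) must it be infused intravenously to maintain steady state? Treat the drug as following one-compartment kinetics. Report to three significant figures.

1130 mg/h

CL = 17.9 mL/min/kg × 52 kg = 930.8 mL/min = 930.8 × 60/1000 = 55.85 L/h
R₀ = 55.85 × 20.3 = 1134 mg/h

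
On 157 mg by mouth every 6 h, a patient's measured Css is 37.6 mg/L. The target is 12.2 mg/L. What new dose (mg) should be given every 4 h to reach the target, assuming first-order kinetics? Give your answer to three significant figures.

34.0 mg

With linear kinetics, Css is proportional to dose rate (D/τ) at fixed clearance.
D₂ = D₁ × (Css,target / Css,current) × (τ₂/τ₁) = 157 × (12.2/37.6) × (4/6) = 33.96 mg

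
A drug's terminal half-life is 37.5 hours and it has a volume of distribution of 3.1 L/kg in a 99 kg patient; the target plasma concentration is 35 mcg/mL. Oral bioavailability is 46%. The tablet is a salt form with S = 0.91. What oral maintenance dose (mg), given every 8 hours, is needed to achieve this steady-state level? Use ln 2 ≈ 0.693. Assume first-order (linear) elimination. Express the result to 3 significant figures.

3790 mg

Total Vd = 3.1 × 99 = 306.9 L
k = 0.693/37.5 = 0.01848 h⁻¹, so CL = k·Vd = 0.01848 × 306.9 = 5.672 L/h
D = CL × Css × τ / F / S = 5.672 × 35 × 8 / 0.46 / 0.91 = 3794 mg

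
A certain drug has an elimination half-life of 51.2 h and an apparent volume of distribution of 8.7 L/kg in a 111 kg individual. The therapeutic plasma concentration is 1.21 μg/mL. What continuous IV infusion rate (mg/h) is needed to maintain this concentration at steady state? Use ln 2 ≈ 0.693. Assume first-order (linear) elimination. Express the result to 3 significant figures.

15.8 mg/h

Vd = 8.7 L/kg × 111 kg = 965.7 L
CL = ln 2 · Vd / t½ = 0.693 × 965.7 / 51.2 = 13.07 L/h
Infusion rate = CL × Css = 13.07 × 1.21 = 15.81 mg/h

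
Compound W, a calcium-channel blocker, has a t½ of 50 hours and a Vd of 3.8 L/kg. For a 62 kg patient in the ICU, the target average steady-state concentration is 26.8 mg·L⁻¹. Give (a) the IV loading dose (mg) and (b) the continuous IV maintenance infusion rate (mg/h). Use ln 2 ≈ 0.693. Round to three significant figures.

Vd = 3.8 L/kg × 62 kg = 235.6 L
LD = Vd × C = 235.6 × 26.8 = 6314 mg
CL = 0.693 × Vd / t½ = 0.693 × 235.6 / 50 = 3.265 L/h
Infusion rate = CL × Css = 3.265 × 26.8 = 87.50 mg/h

(a) 6310 mg; (b) 87.5 mg/h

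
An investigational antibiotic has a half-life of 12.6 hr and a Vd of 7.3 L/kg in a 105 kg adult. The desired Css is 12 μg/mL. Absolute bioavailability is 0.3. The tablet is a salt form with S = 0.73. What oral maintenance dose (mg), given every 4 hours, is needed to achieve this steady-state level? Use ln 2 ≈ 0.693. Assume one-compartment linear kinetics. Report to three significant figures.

Vd(total) = 105 kg × 7.3 L/kg = 766.5 L
CL = 0.693 × Vd / t½ = 0.693 × 766.5 / 12.6 = 42.16 L/h
D = CL × Css × τ / F / S = 42.16 × 12 × 4 / 0.3 / 0.73 = 9241 mg

9240 mg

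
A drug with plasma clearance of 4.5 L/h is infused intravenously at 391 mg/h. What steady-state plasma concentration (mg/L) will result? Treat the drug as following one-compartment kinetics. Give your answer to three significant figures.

86.9 mg/L

Css = rate / CL = 391 / 4.500 = 86.89 mg/L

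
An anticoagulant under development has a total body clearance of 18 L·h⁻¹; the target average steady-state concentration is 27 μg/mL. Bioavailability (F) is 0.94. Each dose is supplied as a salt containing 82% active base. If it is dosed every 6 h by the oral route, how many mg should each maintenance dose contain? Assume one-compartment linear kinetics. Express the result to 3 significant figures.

At steady state, dose per interval replaces the amount cleared in that interval: F·S·D/τ = CL·Css.
D = CL × Css × τ / F / S = 18.00 × 27 × 6 / 0.94 / 0.82 = 3783 mg

3780 mg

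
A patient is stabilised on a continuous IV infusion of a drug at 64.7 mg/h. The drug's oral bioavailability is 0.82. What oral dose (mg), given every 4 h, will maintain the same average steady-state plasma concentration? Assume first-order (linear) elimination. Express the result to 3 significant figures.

To maintain the same Css, the systemic dosing rate must be unchanged: F·D/τ = infusion rate.
D = rate × τ / F = 64.7 × 4 / 0.82 = 315.6 mg

316 mg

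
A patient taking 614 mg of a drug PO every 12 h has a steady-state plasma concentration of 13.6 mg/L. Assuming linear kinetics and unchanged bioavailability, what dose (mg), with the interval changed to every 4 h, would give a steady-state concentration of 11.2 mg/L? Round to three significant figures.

With linear kinetics, Css is proportional to dose rate (D/τ) at fixed clearance.
D₂ = D₁ × (Css,target / Css,current) × (τ₂/τ₁) = 614 × (11.2/13.6) × (4/12) = 168.5 mg

169 mg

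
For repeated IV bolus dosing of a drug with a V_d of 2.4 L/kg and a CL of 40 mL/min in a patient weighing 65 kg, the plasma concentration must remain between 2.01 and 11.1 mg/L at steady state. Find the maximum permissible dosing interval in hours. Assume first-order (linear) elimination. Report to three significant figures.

111 h

Vd(total) = 65 kg × 2.4 L/kg = 156.0 L
CL = 40 mL/min × 60/1000 = 2.400 L/h
k = CL / Vd = 2.400 / 156.0 = 0.01538 h⁻¹
Between IV bolus doses, concentration decays as C = C₀·e^(−kτ), so C_peak/C_trough = e^(kτ).
τ_max = ln(C_peak/C_trough) / k = ln(11.1/2.01) / 0.01538 = 1.709 / 0.01538 = 111.1 h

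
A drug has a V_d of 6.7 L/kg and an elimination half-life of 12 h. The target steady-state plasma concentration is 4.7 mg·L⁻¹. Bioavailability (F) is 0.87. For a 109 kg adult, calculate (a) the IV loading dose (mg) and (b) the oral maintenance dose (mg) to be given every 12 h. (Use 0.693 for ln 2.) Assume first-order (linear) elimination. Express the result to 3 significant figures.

(a) 3430 mg; (b) 2730 mg

Total Vd = 6.7 × 109 = 730.3 L
LD = Vd × C = 730.3 × 4.7 = 3432 mg
CL = 0.693 × Vd / t½ = 0.693 × 730.3 / 12 = 42.17 L/h
D = CL × Css × τ / F = 42.17 × 4.7 × 12 / 0.87 = 2734 mg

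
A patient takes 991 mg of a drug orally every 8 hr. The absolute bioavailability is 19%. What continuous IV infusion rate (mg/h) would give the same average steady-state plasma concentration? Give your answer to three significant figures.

23.5 mg/h

Equivalent systemic input: infusion rate = F·D/τ.
Rate = 0.19 × 991 / 8 = 23.54 mg/h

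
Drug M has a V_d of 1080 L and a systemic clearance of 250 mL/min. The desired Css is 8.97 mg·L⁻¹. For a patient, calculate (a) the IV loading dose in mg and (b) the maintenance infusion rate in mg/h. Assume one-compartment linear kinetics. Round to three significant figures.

Loading: fill Vd to C_target → 1080 L × 8.97 mg/L = 9688 mg
Convert clearance: 250 mL/min × 60 min/h ÷ 1000 mL/L = 15.00 L/h
Infusion rate = 15.00 L/h × 8.97 mg/L = 134.6 mg/h

(a) 9690 mg; (b) 135 mg/h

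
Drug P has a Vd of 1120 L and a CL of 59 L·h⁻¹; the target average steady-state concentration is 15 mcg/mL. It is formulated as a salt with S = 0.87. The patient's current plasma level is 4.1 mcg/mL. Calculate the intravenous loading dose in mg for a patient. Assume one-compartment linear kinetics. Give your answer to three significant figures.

Concentration deficit ΔC = 15 − 4.1 = 10.90 mg/L
LD = Vd × ΔC / S = 1120 × 10.90 / 0.87 = 14030 mg

14000 mg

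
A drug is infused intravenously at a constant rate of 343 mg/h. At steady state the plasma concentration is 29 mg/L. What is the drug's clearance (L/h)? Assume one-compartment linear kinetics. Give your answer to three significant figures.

11.8 L/h

At steady state, infusion rate = CL × Css, so CL = rate / Css.
CL = 343 / 29 = 11.83 L/h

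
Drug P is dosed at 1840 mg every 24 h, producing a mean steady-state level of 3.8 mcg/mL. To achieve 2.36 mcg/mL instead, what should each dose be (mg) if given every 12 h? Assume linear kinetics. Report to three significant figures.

With linear kinetics, Css is proportional to dose rate (D/τ) at fixed clearance.
D₂ = D₁ × (Css,target / Css,current) × (τ₂/τ₁) = 1840 × (2.36/3.8) × (12/24) = 571.4 mg

571 mg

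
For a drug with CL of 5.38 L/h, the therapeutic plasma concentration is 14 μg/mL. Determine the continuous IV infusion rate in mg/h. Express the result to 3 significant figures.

At steady state, infusion rate equals elimination rate: rate in = CL × Css.
Rate = CL × Css = 5.380 × 14 = 75.32 mg/h

75.3 mg/h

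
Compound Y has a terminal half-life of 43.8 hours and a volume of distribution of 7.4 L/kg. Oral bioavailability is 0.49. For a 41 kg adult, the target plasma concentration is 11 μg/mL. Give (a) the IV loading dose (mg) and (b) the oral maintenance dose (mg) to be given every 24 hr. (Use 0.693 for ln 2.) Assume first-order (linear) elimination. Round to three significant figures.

Vd(total) = 41 kg × 7.4 L/kg = 303.4 L
LD = Vd × C = 303.4 × 11 = 3337 mg
CL = 0.693 × Vd / t½ = 0.693 × 303.4 / 43.8 = 4.800 L/h
D = CL × Css × τ / F = 4.800 × 11 × 24 / 0.49 = 2586 mg

(a) 3340 mg; (b) 2590 mg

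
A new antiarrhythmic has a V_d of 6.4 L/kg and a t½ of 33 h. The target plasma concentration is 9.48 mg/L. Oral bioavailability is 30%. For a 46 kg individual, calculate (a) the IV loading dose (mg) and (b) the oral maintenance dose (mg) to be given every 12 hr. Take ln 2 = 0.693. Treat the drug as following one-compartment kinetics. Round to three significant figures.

(a) 2790 mg; (b) 2340 mg

Vd = 6.4 L/kg × 46 kg = 294.4 L
LD = Vd × C = 294.4 × 9.48 = 2791 mg
CL = 0.693 × Vd / t½ = 0.693 × 294.4 / 33 = 6.182 L/h
D = CL × Css × τ / F = 6.182 × 9.48 × 12 / 0.3 = 2344 mg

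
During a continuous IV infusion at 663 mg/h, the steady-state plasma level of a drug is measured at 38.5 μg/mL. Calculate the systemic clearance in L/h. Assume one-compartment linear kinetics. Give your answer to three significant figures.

At steady state, infusion rate = CL × Css, so CL = rate / Css.
CL = 663 / 38.5 = 17.22 L/h

17.2 L/h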